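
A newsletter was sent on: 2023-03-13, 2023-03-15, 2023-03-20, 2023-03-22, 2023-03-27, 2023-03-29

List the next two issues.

The gap pattern 2, 5, 2, 5, 2 repeats every 2 events.
These are the Mondays and Wednesdays of each week.
The following Monday is 2023-04-03.
The following Wednesday is 2023-04-05.

2023-04-03, 2023-04-05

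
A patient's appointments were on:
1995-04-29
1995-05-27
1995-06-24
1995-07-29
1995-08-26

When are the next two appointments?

These are Saturdays with 28, 28, 35, 28-day gaps.
Each is the final Saturday of its month — 1995-04-29 is past the 28th, so '4th Saturday' doesn't fit.
Last Saturday of September 1995: 1995-09-30.
Last Saturday of October 1995: 1995-10-28.

1995-09-30, 1995-10-28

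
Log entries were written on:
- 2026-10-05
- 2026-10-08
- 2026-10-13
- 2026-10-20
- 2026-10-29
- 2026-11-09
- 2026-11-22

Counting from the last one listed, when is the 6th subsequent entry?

Intervals are 3, 5, 7, 9, 11, 13 days — an arithmetic progression with common difference 2.
Next gap: 15 days. 2026-11-22 + 15 days = 2026-12-07.
Next gap: 17 days. 2026-12-07 + 17 days = 2026-12-24.
Next gap: 19 days. 2026-12-24 + 19 days = 2027-01-12.
Next gap: 21 days. 2027-01-12 + 21 days = 2027-02-02.
Next gap: 23 days. 2027-02-02 + 23 days = 2027-02-25.
Next gap: 25 days. 2027-02-25 + 25 days = 2027-03-22.

2027-03-22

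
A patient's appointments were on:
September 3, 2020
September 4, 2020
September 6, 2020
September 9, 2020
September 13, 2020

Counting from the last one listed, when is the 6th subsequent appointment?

Gaps: 1, 2, 3, 4 days — each gap is 1 larger than the previous one.
Next gap: 5 days. September 13, 2020 + 5 days = September 18, 2020.
Next gap: 6 days. September 18, 2020 + 6 days = September 24, 2020.
Next gap: 7 days. September 24, 2020 + 7 days = October 1, 2020.
Next gap: 8 days. October 1, 2020 + 8 days = October 9, 2020.
Next gap: 9 days. October 9, 2020 + 9 days = October 18, 2020.
Next gap: 10 days. October 18, 2020 + 10 days = October 28, 2020.

October 28, 2020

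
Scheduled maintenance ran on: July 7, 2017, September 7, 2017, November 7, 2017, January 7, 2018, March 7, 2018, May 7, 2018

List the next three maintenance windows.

The day-of-month is always 7 (62, 61, 61, 59, 61 days between events).
So this recurs on the 7th of every 2 months.
July 2018: July 7, 2018.
Next: September 2018 → September 7, 2018.
Next: November 2018 → November 7, 2018.

July 7, 2018; September 7, 2018; November 7, 2018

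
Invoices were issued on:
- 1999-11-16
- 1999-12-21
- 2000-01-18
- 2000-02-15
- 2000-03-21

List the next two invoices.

All dates are Tuesdays, 35, 28, 28, 35 days apart.
Specifically, the 3rd Tuesday of each month.
April 2000 — 3rd Tuesday is 2000-04-18.
May 2000 — 3rd Tuesday is 2000-05-16.

2000-04-18, 2000-05-16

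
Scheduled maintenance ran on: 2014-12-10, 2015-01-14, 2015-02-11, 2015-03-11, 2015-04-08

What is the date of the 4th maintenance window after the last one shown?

All dates are Wednesdays, 35, 28, 28, 28 days apart.
Specifically, the 2nd Wednesday of each month.
2nd Wednesday of May 2015: 2015-05-13.
June 2015 — 2nd Wednesday is 2015-06-10.
2nd Wednesday of July 2015: 2015-07-08.
2nd Wednesday of August 2015: 2015-08-12.

2015-08-12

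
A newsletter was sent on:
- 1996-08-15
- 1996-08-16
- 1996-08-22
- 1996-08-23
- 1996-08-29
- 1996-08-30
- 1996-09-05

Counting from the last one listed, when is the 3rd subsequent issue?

1996-09-13

The gap pattern 1, 6, 1, 6, 1, 6 repeats every 2 events.
These are the Thursdays and Fridays of each week.
Next Friday: 1996-09-06.
The following Thursday is 1996-09-12.
Next Friday: 1996-09-13.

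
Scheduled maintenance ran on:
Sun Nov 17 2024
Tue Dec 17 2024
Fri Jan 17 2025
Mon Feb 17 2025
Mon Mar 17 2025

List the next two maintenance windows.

The day-of-month is always 17 (30, 31, 31, 28 days between events).
So this recurs on the 17th of each month.
April 2025: Thu Apr 17 2025.
Next: May 2025 → Sat May 17 2025.

Thu Apr 17 2025, Sat May 17 2025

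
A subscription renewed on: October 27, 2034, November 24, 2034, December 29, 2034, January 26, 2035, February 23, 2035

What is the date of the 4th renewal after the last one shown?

Every date is a Friday; gaps 28, 35, 28, 28 days.
Each is the last Friday of its month (at least one falls on the 29th or later, ruling out '4th Friday').
March 2035 ends with Friday March 30, 2035.
Last Friday of April 2035: April 27, 2035.
Last Friday of May 2035: May 25, 2035.
Last Friday of June 2035: June 29, 2035.

June 29, 2035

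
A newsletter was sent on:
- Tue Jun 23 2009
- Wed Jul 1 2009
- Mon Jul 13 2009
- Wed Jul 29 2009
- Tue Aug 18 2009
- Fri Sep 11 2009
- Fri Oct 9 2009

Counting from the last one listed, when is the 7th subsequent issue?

Fri Aug 13 2010

Gaps: 8, 12, 16, 20, 24, 28 days — each gap is 4 larger than the previous one.
Next gap: 32 days. Fri Oct 9 2009 + 32 days = Tue Nov 10 2009.
Next gap: 36 days. Tue Nov 10 2009 + 36 days = Wed Dec 16 2009.
Next gap: 40 days. Wed Dec 16 2009 + 40 days = Mon Jan 25 2010.
Next gap: 44 days. Mon Jan 25 2010 + 44 days = Wed Mar 10 2010.
Next gap: 48 days. Wed Mar 10 2010 + 48 days = Tue Apr 27 2010.
Next gap: 52 days. Tue Apr 27 2010 + 52 days = Fri Jun 18 2010.
Next gap: 56 days. Fri Jun 18 2010 + 56 days = Fri Aug 13 2010.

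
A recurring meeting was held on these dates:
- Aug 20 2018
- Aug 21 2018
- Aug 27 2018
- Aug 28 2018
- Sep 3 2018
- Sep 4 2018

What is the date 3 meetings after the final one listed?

Gaps: 1, 6, 1, 6, 1 days — not constant, but cyclic with period 2.
The events fall on every Monday and Tuesday.
Next Monday: Sep 10 2018.
Next Tuesday: Sep 11 2018.
Next Monday: Sep 17 2018.

Sep 17 2018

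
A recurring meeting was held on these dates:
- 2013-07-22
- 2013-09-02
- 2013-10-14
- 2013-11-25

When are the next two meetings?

The spacing is 42, 42, 42 days — always 42 days.
2013-11-25 + 42 days = 2014-01-06.
2014-01-06 + 42 days = 2014-02-17.

2014-01-06, 2014-02-17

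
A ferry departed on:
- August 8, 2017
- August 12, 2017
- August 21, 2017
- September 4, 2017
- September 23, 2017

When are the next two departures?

October 17, 2017; November 15, 2017

Intervals are 4, 9, 14, 19 days — an arithmetic progression with common difference 5.
Next gap: 24 days. September 23, 2017 + 24 days = October 17, 2017.
Next gap: 29 days. October 17, 2017 + 29 days = November 15, 2017.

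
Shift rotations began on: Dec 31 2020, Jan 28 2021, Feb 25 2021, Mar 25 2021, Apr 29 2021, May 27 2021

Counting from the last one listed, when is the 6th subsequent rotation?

Nov 25 2021

Every date is a Thursday; gaps 28, 28, 28, 35, 28 days.
Each is the last Thursday of its month (at least one falls on the 29th or later, ruling out '4th Thursday').
June 2021 ends with Thursday Jun 24 2021.
July 2021 ends with Thursday Jul 29 2021.
August 2021 ends with Thursday Aug 26 2021.
September 2021 ends with Thursday Sep 30 2021.
Last Thursday of October 2021: Oct 28 2021.
November 2021 ends with Thursday Nov 25 2021.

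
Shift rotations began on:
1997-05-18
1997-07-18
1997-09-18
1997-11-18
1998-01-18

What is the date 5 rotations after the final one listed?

Each date is the 18th; the gaps (61, 62, 61, 61) track the month lengths.
The rule is the 18th of every 2 months.
March 1998: 1998-03-18.
Next: May 1998 → 1998-05-18.
Next: July 1998 → 1998-07-18.
Next: September 1998 → 1998-09-18.
November 1998: 1998-11-18.

1998-11-18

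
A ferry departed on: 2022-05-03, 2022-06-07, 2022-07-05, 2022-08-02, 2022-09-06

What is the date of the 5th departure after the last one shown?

2023-02-07

These are Tuesdays at 28- or 35-day spacing (35, 28, 28, 35).
The pattern: 1st Tuesday of the month.
1st Tuesday of October 2022: 2022-10-04.
November 2022 — 1st Tuesday is 2022-11-01.
1st Tuesday of December 2022: 2022-12-06.
January 2023 — 1st Tuesday is 2023-01-03.
1st Tuesday of February 2023: 2023-02-07.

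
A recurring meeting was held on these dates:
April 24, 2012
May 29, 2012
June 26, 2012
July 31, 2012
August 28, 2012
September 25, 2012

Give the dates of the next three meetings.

October 30, 2012; November 27, 2012; December 25, 2012

All Tuesdays; the gaps (35, 28, 35, 28, 28) vary with month length.
This is the last Tuesday of each month.
October 2012 ends with Tuesday October 30, 2012.
November 2012 ends with Tuesday November 27, 2012.
December 2012 ends with Tuesday December 25, 2012.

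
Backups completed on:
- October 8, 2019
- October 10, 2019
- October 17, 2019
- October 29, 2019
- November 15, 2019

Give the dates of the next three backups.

December 7, 2019; January 3, 2020; February 4, 2020

Gaps: 2, 7, 12, 17 days — each gap is 5 larger than the previous one.
Next gap: 22 days. November 15, 2019 + 22 days = December 7, 2019.
Next gap: 27 days. December 7, 2019 + 27 days = January 3, 2020.
Next gap: 32 days. January 3, 2020 + 32 days = February 4, 2020.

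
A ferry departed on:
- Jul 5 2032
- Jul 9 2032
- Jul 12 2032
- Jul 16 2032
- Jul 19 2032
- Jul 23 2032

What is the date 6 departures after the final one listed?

Gaps: 4, 3, 4, 3, 4 days — not constant, but cyclic with period 2.
The events fall on every Monday and Friday.
Next Monday: Jul 26 2032.
The following Friday is Jul 30 2032.
The following Monday is Aug 2 2032.
The following Friday is Aug 6 2032.
The following Monday is Aug 9 2032.
The following Friday is Aug 13 2032.

Aug 13 2032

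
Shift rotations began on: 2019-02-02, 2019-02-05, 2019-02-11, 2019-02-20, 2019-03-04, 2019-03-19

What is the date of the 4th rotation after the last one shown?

2019-06-17

Gaps: 3, 6, 9, 12, 15 days — each gap is 3 larger than the previous one.
Next gap: 18 days. 2019-03-19 + 18 days = 2019-04-06.
Next gap: 21 days. 2019-04-06 + 21 days = 2019-04-27.
Next gap: 24 days. 2019-04-27 + 24 days = 2019-05-21.
Next gap: 27 days. 2019-05-21 + 27 days = 2019-06-17.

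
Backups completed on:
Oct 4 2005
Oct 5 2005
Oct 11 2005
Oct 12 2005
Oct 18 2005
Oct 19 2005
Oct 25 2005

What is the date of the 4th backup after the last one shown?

Every event lands on a Tuesday or Wednesday (gaps cycle 1, 6, 1, 6, 1, 6).
So the schedule is: every Tuesday and Wednesday.
Next Wednesday: Oct 26 2005.
The following Tuesday is Nov 1 2005.
Next Wednesday: Nov 2 2005.
Next Tuesday: Nov 8 2005.

Nov 8 2005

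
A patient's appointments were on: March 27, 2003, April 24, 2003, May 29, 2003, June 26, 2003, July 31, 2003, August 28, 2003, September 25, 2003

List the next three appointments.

These are Thursdays with 28, 35, 28, 35, 28, 28-day gaps.
Each is the final Thursday of its month — May 29, 2003 is past the 28th, so '4th Thursday' doesn't fit.
October 2003 ends with Thursday October 30, 2003.
Last Thursday of November 2003: November 27, 2003.
Last Thursday of December 2003: December 25, 2003.

October 30, 2003; November 27, 2003; December 25, 2003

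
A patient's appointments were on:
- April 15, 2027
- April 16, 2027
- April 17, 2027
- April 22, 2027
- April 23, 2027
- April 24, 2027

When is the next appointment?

Every event lands on a Thursday or Friday or Saturday (gaps cycle 1, 1, 5, 1, 1).
So the schedule is: every Thursday, Friday and Saturday.
Next Thursday: April 29, 2027.

April 29, 2027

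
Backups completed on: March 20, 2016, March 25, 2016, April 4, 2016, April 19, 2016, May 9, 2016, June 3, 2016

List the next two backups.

July 3, 2016; August 7, 2016

Intervals are 5, 10, 15, 20, 25 days — an arithmetic progression with common difference 5.
Next gap: 30 days. June 3, 2016 + 30 days = July 3, 2016.
Next gap: 35 days. July 3, 2016 + 35 days = August 7, 2016.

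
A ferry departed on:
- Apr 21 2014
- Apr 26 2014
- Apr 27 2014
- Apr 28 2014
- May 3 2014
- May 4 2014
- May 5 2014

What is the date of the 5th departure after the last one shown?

May 18 2014

The gap pattern 5, 1, 1, 5, 1, 1 repeats every 3 events.
These are the Mondays, Saturdays and Sundays of each week.
Next Saturday: May 10 2014.
Next Sunday: May 11 2014.
Next Monday: May 12 2014.
Next Saturday: May 17 2014.
Next Sunday: May 18 2014.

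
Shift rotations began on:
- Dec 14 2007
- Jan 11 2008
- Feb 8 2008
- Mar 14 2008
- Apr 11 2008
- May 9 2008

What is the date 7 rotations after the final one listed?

Gaps: 28, 28, 35, 28, 28 days — a mix of 28 and 35. Every date is a Friday.
Each is the 2nd Friday of its month.
June 2008 — 2nd Friday is Jun 13 2008.
July 2008 — 2nd Friday is Jul 11 2008.
August 2008 — 2nd Friday is Aug 8 2008.
September 2008 — 2nd Friday is Sep 12 2008.
October 2008 — 2nd Friday is Oct 10 2008.
November 2008 — 2nd Friday is Nov 14 2008.
2nd Friday of December 2008: Dec 12 2008.

Dec 12 2008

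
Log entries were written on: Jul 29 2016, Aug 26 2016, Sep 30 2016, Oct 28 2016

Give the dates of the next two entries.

Nov 25 2016, Dec 30 2016

These are Fridays with 28, 35, 28-day gaps.
Each is the final Friday of its month — Jul 29 2016 is past the 28th, so '4th Friday' doesn't fit.
November 2016 ends with Friday Nov 25 2016.
December 2016 ends with Friday Dec 30 2016.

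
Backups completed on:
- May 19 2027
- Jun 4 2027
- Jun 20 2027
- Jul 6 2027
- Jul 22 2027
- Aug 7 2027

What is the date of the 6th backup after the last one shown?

Nov 11 2027

The spacing is 16, 16, 16, 16, 16 days — always 16 days.
Aug 7 2027 + 16 days = Aug 23 2027.
Aug 23 2027 + 16 days = Sep 8 2027.
Sep 8 2027 + 16 days = Sep 24 2027.
Sep 24 2027 + 16 days = Oct 10 2027.
Oct 10 2027 + 16 days = Oct 26 2027.
Oct 26 2027 + 16 days = Nov 11 2027.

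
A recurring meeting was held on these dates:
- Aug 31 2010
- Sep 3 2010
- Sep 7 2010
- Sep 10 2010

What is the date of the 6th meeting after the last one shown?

The gap pattern 3, 4, 3 repeats every 2 events.
These are the Tuesdays and Fridays of each week.
Next Tuesday: Sep 14 2010.
Next Friday: Sep 17 2010.
The following Tuesday is Sep 21 2010.
The following Friday is Sep 24 2010.
Next Tuesday: Sep 28 2010.
Next Friday: Oct 1 2010.

Oct 1 2010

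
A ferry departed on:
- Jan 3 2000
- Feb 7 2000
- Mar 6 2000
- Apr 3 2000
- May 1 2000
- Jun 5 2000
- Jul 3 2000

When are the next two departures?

Aug 7 2000, Sep 4 2000

All dates are Mondays, 35, 28, 28, 28, 35, 28 days apart.
Specifically, the 1st Monday of each month.
1st Monday of August 2000: Aug 7 2000.
1st Monday of September 2000: Sep 4 2000.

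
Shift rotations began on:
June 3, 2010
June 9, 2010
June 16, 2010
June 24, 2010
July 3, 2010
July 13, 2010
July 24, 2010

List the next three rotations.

Gaps: 6, 7, 8, 9, 10, 11 days — each gap is 1 larger than the previous one.
Next gap: 12 days. July 24, 2010 + 12 days = August 5, 2010.
Next gap: 13 days. August 5, 2010 + 13 days = August 18, 2010.
Next gap: 14 days. August 18, 2010 + 14 days = September 1, 2010.

August 5, 2010; August 18, 2010; September 1, 2010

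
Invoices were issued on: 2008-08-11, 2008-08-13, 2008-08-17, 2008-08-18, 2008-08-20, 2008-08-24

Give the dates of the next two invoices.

2008-08-25, 2008-08-27

Gaps: 2, 4, 1, 2, 4 days — not constant, but cyclic with period 3.
The events fall on every Monday, Wednesday and Sunday.
The following Monday is 2008-08-25.
The following Wednesday is 2008-08-27.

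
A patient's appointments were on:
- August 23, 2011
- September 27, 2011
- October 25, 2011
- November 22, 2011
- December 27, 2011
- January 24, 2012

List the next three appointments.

Gaps: 35, 28, 28, 35, 28 days — a mix of 28 and 35. Every date is a Tuesday.
Each is the 4th Tuesday of its month.
February 2012 — 4th Tuesday is February 28, 2012.
4th Tuesday of March 2012: March 27, 2012.
April 2012 — 4th Tuesday is April 24, 2012.

February 28, 2012; March 27, 2012; April 24, 2012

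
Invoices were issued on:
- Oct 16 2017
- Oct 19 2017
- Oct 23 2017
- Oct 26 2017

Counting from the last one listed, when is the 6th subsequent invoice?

Nov 16 2017

The gap pattern 3, 4, 3 repeats every 2 events.
These are the Mondays and Thursdays of each week.
The following Monday is Oct 30 2017.
The following Thursday is Nov 2 2017.
The following Monday is Nov 6 2017.
The following Thursday is Nov 9 2017.
The following Monday is Nov 13 2017.
The following Thursday is Nov 16 2017.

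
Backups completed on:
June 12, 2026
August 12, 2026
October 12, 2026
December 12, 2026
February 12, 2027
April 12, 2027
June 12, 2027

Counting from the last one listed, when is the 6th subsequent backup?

June 12, 2028

Each date is the 12th; the gaps (61, 61, 61, 62, 59, 61) track the month lengths.
The rule is the 12th of every 2 months.
August 2027: August 12, 2027.
Next: October 2027 → October 12, 2027.
December 2027: December 12, 2027.
February 2028: February 12, 2028.
Next: April 2028 → April 12, 2028.
June 2028: June 12, 2028.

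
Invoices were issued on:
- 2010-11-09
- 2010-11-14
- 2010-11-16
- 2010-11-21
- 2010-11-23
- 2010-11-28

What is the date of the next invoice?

2010-11-30

The gap pattern 5, 2, 5, 2, 5 repeats every 2 events.
These are the Tuesdays and Sundays of each week.
Next Tuesday: 2010-11-30.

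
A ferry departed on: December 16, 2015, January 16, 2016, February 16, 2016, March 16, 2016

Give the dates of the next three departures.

April 16, 2016; May 16, 2016; June 16, 2016

The day-of-month is always 16 (31, 31, 29 days between events).
So this recurs on the 16th of each month.
April 2016: April 16, 2016.
May 2016: May 16, 2016.
June 2016: June 16, 2016.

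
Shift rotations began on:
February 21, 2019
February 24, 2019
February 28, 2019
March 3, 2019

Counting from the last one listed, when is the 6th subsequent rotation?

March 24, 2019

Every event lands on a Thursday or Sunday (gaps cycle 3, 4, 3).
So the schedule is: every Thursday and Sunday.
Next Thursday: March 7, 2019.
Next Sunday: March 10, 2019.
Next Thursday: March 14, 2019.
The following Sunday is March 17, 2019.
The following Thursday is March 21, 2019.
Next Sunday: March 24, 2019.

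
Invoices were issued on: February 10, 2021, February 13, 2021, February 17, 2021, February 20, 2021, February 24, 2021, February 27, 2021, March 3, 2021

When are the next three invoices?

March 6, 2021; March 10, 2021; March 13, 2021

Every event lands on a Wednesday or Saturday (gaps cycle 3, 4, 3, 4, 3, 4).
So the schedule is: every Wednesday and Saturday.
The following Saturday is March 6, 2021.
The following Wednesday is March 10, 2021.
Next Saturday: March 13, 2021.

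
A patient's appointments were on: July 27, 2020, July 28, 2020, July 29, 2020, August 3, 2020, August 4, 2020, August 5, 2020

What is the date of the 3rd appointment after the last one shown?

Every event lands on a Monday or Tuesday or Wednesday (gaps cycle 1, 1, 5, 1, 1).
So the schedule is: every Monday, Tuesday and Wednesday.
Next Monday: August 10, 2020.
Next Tuesday: August 11, 2020.
The following Wednesday is August 12, 2020.

August 12, 2020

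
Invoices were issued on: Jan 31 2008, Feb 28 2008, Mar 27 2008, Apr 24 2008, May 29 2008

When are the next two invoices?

Jun 26 2008, Jul 31 2008

Every date is a Thursday; gaps 28, 28, 28, 35 days.
Each is the last Thursday of its month (at least one falls on the 29th or later, ruling out '4th Thursday').
Last Thursday of June 2008: Jun 26 2008.
Last Thursday of July 2008: Jul 31 2008.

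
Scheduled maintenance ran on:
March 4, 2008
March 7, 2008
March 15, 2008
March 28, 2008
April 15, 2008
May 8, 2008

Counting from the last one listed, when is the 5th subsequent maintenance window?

November 14, 2008

Gaps: 3, 8, 13, 18, 23 days — each gap is 5 larger than the previous one.
Next gap: 28 days. May 8, 2008 + 28 days = June 5, 2008.
Next gap: 33 days. June 5, 2008 + 33 days = July 8, 2008.
Next gap: 38 days. July 8, 2008 + 38 days = August 15, 2008.
Next gap: 43 days. August 15, 2008 + 43 days = September 27, 2008.
Next gap: 48 days. September 27, 2008 + 48 days = November 14, 2008.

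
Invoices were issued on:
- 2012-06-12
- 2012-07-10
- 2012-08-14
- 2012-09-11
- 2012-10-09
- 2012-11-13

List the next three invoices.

2012-12-11, 2013-01-08, 2013-02-12

All dates are Tuesdays, 28, 35, 28, 28, 35 days apart.
Specifically, the 2nd Tuesday of each month.
December 2012 — 2nd Tuesday is 2012-12-11.
2nd Tuesday of January 2013: 2013-01-08.
2nd Tuesday of February 2013: 2013-02-12.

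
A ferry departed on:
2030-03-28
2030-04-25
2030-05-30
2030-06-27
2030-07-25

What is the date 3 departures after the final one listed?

2030-10-31

Every date is a Thursday; gaps 28, 35, 28, 28 days.
Each is the last Thursday of its month (at least one falls on the 29th or later, ruling out '4th Thursday').
Last Thursday of August 2030: 2030-08-29.
Last Thursday of September 2030: 2030-09-26.
October 2030 ends with Thursday 2030-10-31.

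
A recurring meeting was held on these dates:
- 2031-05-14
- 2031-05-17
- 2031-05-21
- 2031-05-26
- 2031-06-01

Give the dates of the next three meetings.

2031-06-08, 2031-06-16, 2031-06-25

Gaps: 3, 4, 5, 6 days — each gap is 1 larger than the previous one.
Next gap: 7 days. 2031-06-01 + 7 days = 2031-06-08.
Next gap: 8 days. 2031-06-08 + 8 days = 2031-06-16.
Next gap: 9 days. 2031-06-16 + 9 days = 2031-06-25.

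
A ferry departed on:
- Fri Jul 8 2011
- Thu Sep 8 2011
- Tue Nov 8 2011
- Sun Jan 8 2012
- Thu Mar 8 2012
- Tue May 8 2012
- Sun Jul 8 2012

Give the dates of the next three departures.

Sat Sep 8 2012, Thu Nov 8 2012, Tue Jan 8 2013

The day-of-month is always 8 (62, 61, 61, 60, 61, 61 days between events).
So this recurs on the 8th of every 2 months.
September 2012: Sat Sep 8 2012.
Next: November 2012 → Thu Nov 8 2012.
Next: January 2013 → Tue Jan 8 2013.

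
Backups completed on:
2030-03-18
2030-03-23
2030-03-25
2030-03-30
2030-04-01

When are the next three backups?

2030-04-06, 2030-04-08, 2030-04-13

The gap pattern 5, 2, 5, 2 repeats every 2 events.
These are the Mondays and Saturdays of each week.
Next Saturday: 2030-04-06.
Next Monday: 2030-04-08.
The following Saturday is 2030-04-13.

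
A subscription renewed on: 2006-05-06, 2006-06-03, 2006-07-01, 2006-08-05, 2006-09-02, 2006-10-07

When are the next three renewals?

These are Saturdays at 28- or 35-day spacing (28, 28, 35, 28, 35).
The pattern: 1st Saturday of the month.
1st Saturday of November 2006: 2006-11-04.
December 2006 — 1st Saturday is 2006-12-02.
1st Saturday of January 2007: 2007-01-06.

2006-11-04, 2006-12-02, 2007-01-06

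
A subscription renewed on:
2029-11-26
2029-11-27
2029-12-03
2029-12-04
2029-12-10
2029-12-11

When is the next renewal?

2029-12-17

The gap pattern 1, 6, 1, 6, 1 repeats every 2 events.
These are the Mondays and Tuesdays of each week.
Next Monday: 2029-12-17.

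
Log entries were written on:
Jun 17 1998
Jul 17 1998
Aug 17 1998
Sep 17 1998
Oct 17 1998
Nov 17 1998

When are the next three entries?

The day-of-month is always 17 (30, 31, 31, 30, 31 days between events).
So this recurs on the 17th of each month.
Next: December 1998 → Dec 17 1998.
Next: January 1999 → Jan 17 1999.
Next: February 1999 → Feb 17 1999.

Dec 17 1998, Jan 17 1999, Feb 17 1999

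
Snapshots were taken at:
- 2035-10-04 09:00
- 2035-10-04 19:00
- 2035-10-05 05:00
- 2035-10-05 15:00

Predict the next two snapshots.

2035-10-06 01:00, 2035-10-06 11:00

Spacing: 10, 10, 10 h — constant 10 h.
2035-10-05 15:00 + 10 h = 2035-10-06 01:00.
2035-10-06 01:00 + 10 h = 2035-10-06 11:00.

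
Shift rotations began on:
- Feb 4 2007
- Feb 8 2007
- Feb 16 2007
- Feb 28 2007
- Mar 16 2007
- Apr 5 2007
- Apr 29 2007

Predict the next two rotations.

May 27 2007, Jun 28 2007

Gaps: 4, 8, 12, 16, 20, 24 days — each gap is 4 larger than the previous one.
Next gap: 28 days. Apr 29 2007 + 28 days = May 27 2007.
Next gap: 32 days. May 27 2007 + 32 days = Jun 28 2007.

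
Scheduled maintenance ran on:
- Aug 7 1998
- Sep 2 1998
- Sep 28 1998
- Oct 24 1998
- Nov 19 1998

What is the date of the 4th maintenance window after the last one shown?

Gaps between consecutive events: 26, 26, 26, 26 days — a constant 26-day interval.
Nov 19 1998 + 26 days = Dec 15 1998.
Dec 15 1998 + 26 days = Jan 10 1999.
Jan 10 1999 + 26 days = Feb 5 1999.
Feb 5 1999 + 26 days = Mar 3 1999.

Mar 3 1999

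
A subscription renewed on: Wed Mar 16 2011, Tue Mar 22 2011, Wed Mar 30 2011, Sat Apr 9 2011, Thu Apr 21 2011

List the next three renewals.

Thu May 5 2011, Sat May 21 2011, Wed Jun 8 2011

Intervals are 6, 8, 10, 12 days — an arithmetic progression with common difference 2.
Next gap: 14 days. Thu Apr 21 2011 + 14 days = Thu May 5 2011.
Next gap: 16 days. Thu May 5 2011 + 16 days = Sat May 21 2011.
Next gap: 18 days. Sat May 21 2011 + 18 days = Wed Jun 8 2011.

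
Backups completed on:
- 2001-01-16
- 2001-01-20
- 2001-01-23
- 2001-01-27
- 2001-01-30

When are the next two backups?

2001-02-03, 2001-02-06

Every event lands on a Tuesday or Saturday (gaps cycle 4, 3, 4, 3).
So the schedule is: every Tuesday and Saturday.
The following Saturday is 2001-02-03.
The following Tuesday is 2001-02-06.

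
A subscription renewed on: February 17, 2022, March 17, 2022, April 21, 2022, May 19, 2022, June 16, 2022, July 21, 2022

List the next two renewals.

All dates are Thursdays, 28, 35, 28, 28, 35 days apart.
Specifically, the 3rd Thursday of each month.
August 2022 — 3rd Thursday is August 18, 2022.
September 2022 — 3rd Thursday is September 15, 2022.

August 18, 2022; September 15, 2022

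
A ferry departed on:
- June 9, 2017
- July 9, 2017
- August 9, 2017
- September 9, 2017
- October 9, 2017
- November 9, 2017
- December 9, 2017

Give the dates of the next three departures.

January 9, 2018; February 9, 2018; March 9, 2018

Gaps: 30, 31, 31, 30, 31, 30 days — not constant. Every event is on the 9th of the month.
Pattern: the 9th of each month.
January 2018: January 9, 2018.
February 2018: February 9, 2018.
Next: March 2018 → March 9, 2018.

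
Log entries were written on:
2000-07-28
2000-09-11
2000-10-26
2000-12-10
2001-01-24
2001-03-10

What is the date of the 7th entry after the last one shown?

The spacing is 45, 45, 45, 45, 45 days — always 45 days.
2001-03-10 + 45 days = 2001-04-24.
2001-04-24 + 45 days = 2001-06-08.
2001-06-08 + 45 days = 2001-07-23.
2001-07-23 + 45 days = 2001-09-06.
2001-09-06 + 45 days = 2001-10-21.
2001-10-21 + 45 days = 2001-12-05.
2001-12-05 + 45 days = 2002-01-19.

2002-01-19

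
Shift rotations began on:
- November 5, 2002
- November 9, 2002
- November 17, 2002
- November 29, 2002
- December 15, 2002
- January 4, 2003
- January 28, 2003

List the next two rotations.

February 25, 2003; March 29, 2003

The spacing grows by 4 each time: 4, 8, 12, 16, 20, 24 days.
Next gap: 28 days. January 28, 2003 + 28 days = February 25, 2003.
Next gap: 32 days. February 25, 2003 + 32 days = March 29, 2003.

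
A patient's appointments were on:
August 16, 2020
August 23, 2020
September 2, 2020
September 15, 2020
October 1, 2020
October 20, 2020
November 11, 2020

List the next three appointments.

The spacing grows by 3 each time: 7, 10, 13, 16, 19, 22 days.
Next gap: 25 days. November 11, 2020 + 25 days = December 6, 2020.
Next gap: 28 days. December 6, 2020 + 28 days = January 3, 2021.
Next gap: 31 days. January 3, 2021 + 31 days = February 3, 2021.

December 6, 2020; January 3, 2021; February 3, 2021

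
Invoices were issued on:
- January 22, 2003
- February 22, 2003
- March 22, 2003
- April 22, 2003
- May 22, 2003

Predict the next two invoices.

Each date is the 22nd; the gaps (31, 28, 31, 30) track the month lengths.
The rule is the 22nd of each month.
Next: June 2003 → June 22, 2003.
Next: July 2003 → July 22, 2003.

June 22, 2003; July 22, 2003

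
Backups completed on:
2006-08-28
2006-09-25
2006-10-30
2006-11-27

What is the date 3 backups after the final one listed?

2007-02-26

Every date is a Monday; gaps 28, 35, 28 days.
Each is the last Monday of its month (at least one falls on the 29th or later, ruling out '4th Monday').
December 2006 ends with Monday 2006-12-25.
January 2007 ends with Monday 2007-01-29.
February 2007 ends with Monday 2007-02-26.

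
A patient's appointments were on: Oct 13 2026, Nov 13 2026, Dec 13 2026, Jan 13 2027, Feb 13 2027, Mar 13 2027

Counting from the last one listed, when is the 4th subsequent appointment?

Each date is the 13th; the gaps (31, 30, 31, 31, 28) track the month lengths.
The rule is the 13th of each month.
April 2027: Apr 13 2027.
Next: May 2027 → May 13 2027.
June 2027: Jun 13 2027.
Next: July 2027 → Jul 13 2027.

Jul 13 2027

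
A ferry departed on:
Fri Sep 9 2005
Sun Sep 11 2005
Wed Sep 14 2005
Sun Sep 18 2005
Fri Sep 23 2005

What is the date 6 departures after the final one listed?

Intervals are 2, 3, 4, 5 days — an arithmetic progression with common difference 1.
Next gap: 6 days. Fri Sep 23 2005 + 6 days = Thu Sep 29 2005.
Next gap: 7 days. Thu Sep 29 2005 + 7 days = Thu Oct 6 2005.
Next gap: 8 days. Thu Oct 6 2005 + 8 days = Fri Oct 14 2005.
Next gap: 9 days. Fri Oct 14 2005 + 9 days = Sun Oct 23 2005.
Next gap: 10 days. Sun Oct 23 2005 + 10 days = Wed Nov 2 2005.
Next gap: 11 days. Wed Nov 2 2005 + 11 days = Sun Nov 13 2005.

Sun Nov 13 2005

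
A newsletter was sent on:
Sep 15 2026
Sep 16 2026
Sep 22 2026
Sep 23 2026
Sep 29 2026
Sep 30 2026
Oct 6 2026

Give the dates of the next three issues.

The gap pattern 1, 6, 1, 6, 1, 6 repeats every 2 events.
These are the Tuesdays and Wednesdays of each week.
The following Wednesday is Oct 7 2026.
Next Tuesday: Oct 13 2026.
The following Wednesday is Oct 14 2026.

Oct 7 2026, Oct 13 2026, Oct 14 2026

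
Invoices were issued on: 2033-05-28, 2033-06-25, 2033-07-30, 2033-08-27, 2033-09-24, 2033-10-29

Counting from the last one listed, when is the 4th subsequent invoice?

2034-02-25

These are Saturdays with 28, 35, 28, 28, 35-day gaps.
Each is the final Saturday of its month — 2033-07-30 is past the 28th, so '4th Saturday' doesn't fit.
Last Saturday of November 2033: 2033-11-26.
December 2033 ends with Saturday 2033-12-31.
January 2034 ends with Saturday 2034-01-28.
Last Saturday of February 2034: 2034-02-25.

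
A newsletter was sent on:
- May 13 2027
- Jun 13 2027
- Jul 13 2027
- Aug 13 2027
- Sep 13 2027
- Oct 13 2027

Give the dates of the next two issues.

Nov 13 2027, Dec 13 2027

The day-of-month is always 13 (31, 30, 31, 31, 30 days between events).
So this recurs on the 13th of each month.
November 2027: Nov 13 2027.
December 2027: Dec 13 2027.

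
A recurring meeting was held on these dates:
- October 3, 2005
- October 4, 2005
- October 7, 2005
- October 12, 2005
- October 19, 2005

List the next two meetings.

The spacing grows by 2 each time: 1, 3, 5, 7 days.
Next gap: 9 days. October 19, 2005 + 9 days = October 28, 2005.
Next gap: 11 days. October 28, 2005 + 11 days = November 8, 2005.

October 28, 2005; November 8, 2005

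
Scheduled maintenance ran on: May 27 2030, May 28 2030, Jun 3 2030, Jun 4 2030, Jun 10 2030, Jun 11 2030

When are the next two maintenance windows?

Every event lands on a Monday or Tuesday (gaps cycle 1, 6, 1, 6, 1).
So the schedule is: every Monday and Tuesday.
Next Monday: Jun 17 2030.
Next Tuesday: Jun 18 2030.

Jun 17 2030, Jun 18 2030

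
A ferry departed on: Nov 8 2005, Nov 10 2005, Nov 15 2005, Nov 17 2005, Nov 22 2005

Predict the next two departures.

Every event lands on a Tuesday or Thursday (gaps cycle 2, 5, 2, 5).
So the schedule is: every Tuesday and Thursday.
The following Thursday is Nov 24 2005.
The following Tuesday is Nov 29 2005.

Nov 24 2005, Nov 29 2005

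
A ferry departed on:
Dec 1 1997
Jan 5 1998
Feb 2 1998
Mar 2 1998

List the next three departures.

Apr 6 1998, May 4 1998, Jun 1 1998

These are Mondays at 28- or 35-day spacing (35, 28, 28).
The pattern: 1st Monday of the month.
April 1998 — 1st Monday is Apr 6 1998.
May 1998 — 1st Monday is May 4 1998.
June 1998 — 1st Monday is Jun 1 1998.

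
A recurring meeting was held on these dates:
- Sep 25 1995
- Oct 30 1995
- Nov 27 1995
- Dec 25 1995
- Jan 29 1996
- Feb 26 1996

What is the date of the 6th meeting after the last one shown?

Aug 26 1996

All Mondays; the gaps (35, 28, 28, 35, 28) vary with month length.
This is the last Monday of each month.
Last Monday of March 1996: Mar 25 1996.
April 1996 ends with Monday Apr 29 1996.
Last Monday of May 1996: May 27 1996.
Last Monday of June 1996: Jun 24 1996.
Last Monday of July 1996: Jul 29 1996.
August 1996 ends with Monday Aug 26 1996.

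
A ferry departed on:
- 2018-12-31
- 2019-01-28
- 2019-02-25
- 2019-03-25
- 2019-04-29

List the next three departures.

Every date is a Monday; gaps 28, 28, 28, 35 days.
Each is the last Monday of its month (at least one falls on the 29th or later, ruling out '4th Monday').
Last Monday of May 2019: 2019-05-27.
June 2019 ends with Monday 2019-06-24.
July 2019 ends with Monday 2019-07-29.

2019-05-27, 2019-06-24, 2019-07-29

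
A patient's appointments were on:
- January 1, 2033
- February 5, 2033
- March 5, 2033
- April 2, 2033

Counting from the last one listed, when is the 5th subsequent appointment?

All dates are Saturdays, 35, 28, 28 days apart.
Specifically, the 1st Saturday of each month.
May 2033 — 1st Saturday is May 7, 2033.
1st Saturday of June 2033: June 4, 2033.
July 2033 — 1st Saturday is July 2, 2033.
August 2033 — 1st Saturday is August 6, 2033.
1st Saturday of September 2033: September 3, 2033.

September 3, 2033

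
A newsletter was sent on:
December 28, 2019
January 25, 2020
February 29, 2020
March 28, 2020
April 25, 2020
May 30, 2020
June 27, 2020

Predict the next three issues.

Every date is a Saturday; gaps 28, 35, 28, 28, 35, 28 days.
Each is the last Saturday of its month (at least one falls on the 29th or later, ruling out '4th Saturday').
Last Saturday of July 2020: July 25, 2020.
August 2020 ends with Saturday August 29, 2020.
September 2020 ends with Saturday September 26, 2020.

July 25, 2020; August 29, 2020; September 26, 2020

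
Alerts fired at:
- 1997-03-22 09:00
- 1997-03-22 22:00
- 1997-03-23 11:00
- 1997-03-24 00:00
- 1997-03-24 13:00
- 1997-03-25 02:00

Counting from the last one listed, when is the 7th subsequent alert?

1997-03-28 21:00

Spacing: 13, 13, 13, 13, 13 h — constant 13 h.
1997-03-25 02:00 + 13 h = 1997-03-25 15:00.
1997-03-25 15:00 + 13 h = 1997-03-26 04:00.
1997-03-26 04:00 + 13 h = 1997-03-26 17:00.
1997-03-26 17:00 + 13 h = 1997-03-27 06:00.
1997-03-27 06:00 + 13 h = 1997-03-27 19:00.
1997-03-27 19:00 + 13 h = 1997-03-28 08:00.
1997-03-28 08:00 + 13 h = 1997-03-28 21:00.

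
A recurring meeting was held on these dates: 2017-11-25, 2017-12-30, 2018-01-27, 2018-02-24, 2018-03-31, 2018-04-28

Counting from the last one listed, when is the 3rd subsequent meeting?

2018-07-28

These are Saturdays with 35, 28, 28, 35, 28-day gaps.
Each is the final Saturday of its month — 2017-12-30 is past the 28th, so '4th Saturday' doesn't fit.
May 2018 ends with Saturday 2018-05-26.
Last Saturday of June 2018: 2018-06-30.
Last Saturday of July 2018: 2018-07-28.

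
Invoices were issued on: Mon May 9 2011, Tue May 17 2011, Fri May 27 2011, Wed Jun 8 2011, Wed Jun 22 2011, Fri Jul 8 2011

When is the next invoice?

Tue Jul 26 2011

Intervals are 8, 10, 12, 14, 16 days — an arithmetic progression with common difference 2.
Next gap: 18 days. Fri Jul 8 2011 + 18 days = Tue Jul 26 2011.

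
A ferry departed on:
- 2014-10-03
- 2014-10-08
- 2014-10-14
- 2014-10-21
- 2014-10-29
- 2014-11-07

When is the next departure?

The spacing grows by 1 each time: 5, 6, 7, 8, 9 days.
Next gap: 10 days. 2014-11-07 + 10 days = 2014-11-17.

2014-11-17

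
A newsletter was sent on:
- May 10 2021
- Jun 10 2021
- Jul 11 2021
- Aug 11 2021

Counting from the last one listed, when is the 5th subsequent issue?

Gaps between consecutive events: 31, 31, 31 days — a constant 31-day interval.
Aug 11 2021 + 31 days = Sep 11 2021.
Sep 11 2021 + 31 days = Oct 12 2021.
Oct 12 2021 + 31 days = Nov 12 2021.
Nov 12 2021 + 31 days = Dec 13 2021.
Dec 13 2021 + 31 days = Jan 13 2022.

Jan 13 2022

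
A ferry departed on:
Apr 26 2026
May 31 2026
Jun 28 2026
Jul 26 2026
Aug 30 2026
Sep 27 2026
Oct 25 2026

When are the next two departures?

Every date is a Sunday; gaps 35, 28, 28, 35, 28, 28 days.
Each is the last Sunday of its month (at least one falls on the 29th or later, ruling out '4th Sunday').
November 2026 ends with Sunday Nov 29 2026.
December 2026 ends with Sunday Dec 27 2026.

Nov 29 2026, Dec 27 2026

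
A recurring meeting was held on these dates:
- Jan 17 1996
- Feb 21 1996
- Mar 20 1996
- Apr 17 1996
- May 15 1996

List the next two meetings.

Jun 19 1996, Jul 17 1996

These are Wednesdays at 28- or 35-day spacing (35, 28, 28, 28).
The pattern: 3rd Wednesday of the month.
June 1996 — 3rd Wednesday is Jun 19 1996.
3rd Wednesday of July 1996: Jul 17 1996.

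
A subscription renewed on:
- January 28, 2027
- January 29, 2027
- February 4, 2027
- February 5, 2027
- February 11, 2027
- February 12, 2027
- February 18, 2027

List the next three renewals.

February 19, 2027; February 25, 2027; February 26, 2027

The gap pattern 1, 6, 1, 6, 1, 6 repeats every 2 events.
These are the Thursdays and Fridays of each week.
The following Friday is February 19, 2027.
The following Thursday is February 25, 2027.
Next Friday: February 26, 2027.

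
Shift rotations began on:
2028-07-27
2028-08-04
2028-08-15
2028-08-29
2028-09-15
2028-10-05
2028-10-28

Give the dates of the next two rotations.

2028-11-23, 2028-12-22

Gaps: 8, 11, 14, 17, 20, 23 days — each gap is 3 larger than the previous one.
Next gap: 26 days. 2028-10-28 + 26 days = 2028-11-23.
Next gap: 29 days. 2028-11-23 + 29 days = 2028-12-22.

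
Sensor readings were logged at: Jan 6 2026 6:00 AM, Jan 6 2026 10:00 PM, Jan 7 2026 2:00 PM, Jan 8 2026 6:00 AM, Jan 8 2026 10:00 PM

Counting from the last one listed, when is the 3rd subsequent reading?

Spacing: 16, 16, 16, 16 h — constant 16 h.
Jan 8 2026 10:00 PM + 16 h = Jan 9 2026 2:00 PM.
Jan 9 2026 2:00 PM + 16 h = Jan 10 2026 6:00 AM.
Jan 10 2026 6:00 AM + 16 h = Jan 10 2026 10:00 PM.

Jan 10 2026 10:00 PM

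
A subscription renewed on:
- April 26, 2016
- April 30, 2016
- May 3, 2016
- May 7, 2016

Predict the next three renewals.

Every event lands on a Tuesday or Saturday (gaps cycle 4, 3, 4).
So the schedule is: every Tuesday and Saturday.
The following Tuesday is May 10, 2016.
Next Saturday: May 14, 2016.
Next Tuesday: May 17, 2016.

May 10, 2016; May 14, 2016; May 17, 2016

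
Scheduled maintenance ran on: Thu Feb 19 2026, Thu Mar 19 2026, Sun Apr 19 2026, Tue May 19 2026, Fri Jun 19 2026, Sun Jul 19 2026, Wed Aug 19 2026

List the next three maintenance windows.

Gaps: 28, 31, 30, 31, 30, 31 days — not constant. Every event is on the 19th of the month.
Pattern: the 19th of each month.
September 2026: Sat Sep 19 2026.
Next: October 2026 → Mon Oct 19 2026.
November 2026: Thu Nov 19 2026.

Sat Sep 19 2026, Mon Oct 19 2026, Thu Nov 19 2026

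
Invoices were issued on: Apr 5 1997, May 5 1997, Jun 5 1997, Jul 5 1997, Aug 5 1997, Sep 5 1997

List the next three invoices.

Each date is the 5th; the gaps (30, 31, 30, 31, 31) track the month lengths.
The rule is the 5th of each month.
October 1997: Oct 5 1997.
Next: November 1997 → Nov 5 1997.
Next: December 1997 → Dec 5 1997.

Oct 5 1997, Nov 5 1997, Dec 5 1997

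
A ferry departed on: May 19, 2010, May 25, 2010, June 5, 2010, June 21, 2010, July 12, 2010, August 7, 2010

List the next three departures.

Intervals are 6, 11, 16, 21, 26 days — an arithmetic progression with common difference 5.
Next gap: 31 days. August 7, 2010 + 31 days = September 7, 2010.
Next gap: 36 days. September 7, 2010 + 36 days = October 13, 2010.
Next gap: 41 days. October 13, 2010 + 41 days = November 23, 2010.

September 7, 2010; October 13, 2010; November 23, 2010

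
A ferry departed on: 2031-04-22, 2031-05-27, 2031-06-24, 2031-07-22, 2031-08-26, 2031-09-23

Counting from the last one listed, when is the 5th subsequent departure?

These are Tuesdays at 28- or 35-day spacing (35, 28, 28, 35, 28).
The pattern: 4th Tuesday of the month.
4th Tuesday of October 2031: 2031-10-28.
November 2031 — 4th Tuesday is 2031-11-25.
December 2031 — 4th Tuesday is 2031-12-23.
January 2032 — 4th Tuesday is 2032-01-27.
4th Tuesday of February 2032: 2032-02-24.

2032-02-24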